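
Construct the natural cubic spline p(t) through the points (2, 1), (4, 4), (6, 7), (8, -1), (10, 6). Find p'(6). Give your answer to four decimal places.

Let M_i = p''(x_i). Step sizes h_i = 2, 2, 2, 2; slopes of the chords Δ_i = (y_(i+1) - y_i)/h_i = 3/2, 3/2, -4, 7/2.
  2·M_0 + 8·M_1 + 2·M_2 = 6(Δ_1 - Δ_0) = 0
  2·M_1 + 8·M_2 + 2·M_3 = 6(Δ_2 - Δ_1) = -33
  2·M_2 + 8·M_3 + 2·M_4 = 6(Δ_3 - Δ_2) = 45
Natural end conditions: M_0 = M_4 = 0.
Forward elimination and back-substitution give M_0 = 0, M_1 = 177/112, M_2 = -177/28, M_3 = 807/112, M_4 = 0.
On [6, 8], p'(t) = b_2 + 2c_2·(t - 6) + 3d_2·(t - 6)² with b_2 = Δ_2 - h_2(2M_2 + M_3)/6 = -35/16, c_2 = M_2/2 = -177/56, d_2 = (M_3 - M_2)/(6h_2) = 505/448. So p'(6) = -35/16.

-2.1875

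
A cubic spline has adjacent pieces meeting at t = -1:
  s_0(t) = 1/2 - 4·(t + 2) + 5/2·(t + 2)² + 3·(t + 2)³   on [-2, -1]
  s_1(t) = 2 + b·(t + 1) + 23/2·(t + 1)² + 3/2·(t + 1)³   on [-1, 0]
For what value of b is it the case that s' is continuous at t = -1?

s_0'(t) = -4 + 5·(t + 2) + 9·(t + 2)², so s_0'(-1) = 10. On the right, s_1'(-1) = b, so b = 10.

10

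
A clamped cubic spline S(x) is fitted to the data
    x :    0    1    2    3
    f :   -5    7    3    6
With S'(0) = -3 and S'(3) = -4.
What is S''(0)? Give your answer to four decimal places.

With M_i denoting the second derivative at x_i, h_i = 1, 1, 1, and Δ_i = (y_(i+1) − y_i)/h_i = 12, -4, 3:
  1·M_0 + 4·M_1 + 1·M_2 = 6(Δ_1 - Δ_0) = -96
  1·M_1 + 4·M_2 + 1·M_3 = 6(Δ_2 - Δ_1) = 42
Clamped end conditions give two more equations: 2h_0·M_0 + h_0·M_1 = 6(Δ_0 - S'(0)) = 90 and h_2·M_2 + 2h_2·M_3 = 6(S'(3) - Δ_2) = -42.
Forward elimination and back-substitution give M_0 = 1046/15, M_1 = -742/15, M_2 = 482/15, M_3 = -556/15.

69.7333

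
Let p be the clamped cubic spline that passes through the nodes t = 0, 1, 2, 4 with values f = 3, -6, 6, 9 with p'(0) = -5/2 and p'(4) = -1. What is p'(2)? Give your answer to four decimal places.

Write M_i for p''(x_i). With h_i = 1, 1, 2 and divided differences Δ_i = -9, 12, 3/2, the continuity of p' gives the tridiagonal system
  1·M_0 + 4·M_1 + 1·M_2 = 6(Δ_1 - Δ_0) = 126
  1·M_1 + 6·M_2 + 2·M_3 = 6(Δ_2 - Δ_1) = -63
Clamped end conditions give two more equations: 2h_0·M_0 + h_0·M_1 = 6(Δ_0 - p'(0)) = -39 and h_2·M_2 + 2h_2·M_3 = 6(p'(4) - Δ_2) = -15.
Solving: M_0 = -951/22, M_1 = 522/11, M_2 = -453/22, M_3 = 72/11.
On [2, 4], p'(t) = b_2 + 2c_2·(t - 2) + 3d_2·(t - 2)² with b_2 = Δ_2 - h_2(2M_2 + M_3)/6 = 287/22, c_2 = M_2/2 = -453/44, d_2 = (M_3 - M_2)/(6h_2) = 199/88. So p'(2) = 287/22.

13.0455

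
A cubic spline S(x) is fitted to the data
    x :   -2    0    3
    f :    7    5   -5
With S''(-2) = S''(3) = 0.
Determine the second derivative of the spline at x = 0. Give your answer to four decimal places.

Put M_i = S'' at the i-th knot. Here h = (2, 3) and Δ = (-1, -10/3), so the interior equations h_(i-1)·M_(i-1) + 2(h_(i-1)+h_i)·M_i + h_i·M_(i+1) = 6(Δ_i − Δ_(i-1)) read
  2·M_0 + 10·M_1 + 3·M_2 = 6(Δ_1 - Δ_0) = -14
Natural end conditions: M_0 = M_2 = 0.
Forward elimination and back-substitution give M_0 = 0, M_1 = -7/5, M_2 = 0.

-1.4000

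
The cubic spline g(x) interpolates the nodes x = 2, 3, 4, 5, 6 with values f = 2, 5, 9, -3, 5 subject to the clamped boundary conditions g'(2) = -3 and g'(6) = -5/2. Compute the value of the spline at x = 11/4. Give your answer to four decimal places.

With M_i denoting the second derivative at x_i, h_i = 1, 1, 1, 1, and Δ_i = (y_(i+1) − y_i)/h_i = 3, 4, -12, 8:
  1·M_0 + 4·M_1 + 1·M_2 = 6(Δ_1 - Δ_0) = 6
  1·M_1 + 4·M_2 + 1·M_3 = 6(Δ_2 - Δ_1) = -96
  1·M_2 + 4·M_3 + 1·M_4 = 6(Δ_3 - Δ_2) = 120
Clamped end conditions give two more equations: 2h_0·M_0 + h_0·M_1 = 6(Δ_0 - g'(2)) = 36 and h_3·M_3 + 2h_3·M_4 = 6(g'(6) - Δ_3) = -63.
Solving the tridiagonal system: M_0 = 787/56, M_1 = 221/28, M_2 = -317/8, M_3 = 1529/28, M_4 = -3293/56.
On [2, 3], g(x) = 2 - 3·(x - 2) + 787/112·(x - 2)² - 115/112·(x - 2)³.
With (x - 2) = 3/4: g(11/4) = 23435/7168.

3.2694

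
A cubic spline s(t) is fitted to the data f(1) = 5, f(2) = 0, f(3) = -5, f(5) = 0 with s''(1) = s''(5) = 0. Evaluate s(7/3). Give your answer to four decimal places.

-1.9324

Let M_i = s''(x_i). Step sizes h_i = 1, 1, 2; slopes of the chords Δ_i = (y_(i+1) - y_i)/h_i = -5, -5, 5/2.
  1·M_0 + 4·M_1 + 1·M_2 = 6(Δ_1 - Δ_0) = 0
  1·M_1 + 6·M_2 + 2·M_3 = 6(Δ_2 - Δ_1) = 45
Natural end conditions: M_0 = M_3 = 0.
Forward elimination and back-substitution give M_0 = 0, M_1 = -45/23, M_2 = 180/23, M_3 = 0.
On [2, 3], s(t) = 0 - 130/23·(t - 2) - 45/46·(t - 2)² + 75/46·(t - 2)³.
With (t - 2) = 1/3: s(7/3) = -400/207.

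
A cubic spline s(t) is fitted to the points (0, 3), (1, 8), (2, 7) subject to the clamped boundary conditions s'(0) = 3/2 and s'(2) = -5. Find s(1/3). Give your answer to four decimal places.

Write σ_i for s''(x_i). With h_i = 1, 1 and divided differences Δ_i = 5, -1, the continuity of s' gives the tridiagonal system
  1·σ_0 + 4·σ_1 + 1·σ_2 = 6(Δ_1 - Δ_0) = -36
Clamped end conditions give two more equations: 2h_0·σ_0 + h_0·σ_1 = 6(Δ_0 - s'(0)) = 21 and h_1·σ_1 + 2h_1·σ_2 = 6(s'(2) - Δ_1) = -24.
Hence σ_0 = 65/4, σ_1 = -23/2, σ_2 = -25/4.
On [0, 1], s(t) = 3 + 3/2·t + 65/8·t² - 37/8·t³.
With t = 1/3: s(1/3) = 457/108.

4.2315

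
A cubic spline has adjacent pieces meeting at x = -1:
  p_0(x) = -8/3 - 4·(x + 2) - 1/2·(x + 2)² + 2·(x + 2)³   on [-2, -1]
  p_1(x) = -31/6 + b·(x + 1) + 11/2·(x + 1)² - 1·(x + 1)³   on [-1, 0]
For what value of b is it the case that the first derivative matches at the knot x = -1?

p_0'(x) = -4 - 1·(x + 2) + 6·(x + 2)², so p_0'(-1) = 1. On the right, p_1'(-1) = b, so b = 1.

1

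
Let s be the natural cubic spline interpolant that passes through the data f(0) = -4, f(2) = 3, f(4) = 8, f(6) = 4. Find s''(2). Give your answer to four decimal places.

0.1000

Write M_i for s''(x_i). With h_i = 2, 2, 2 and divided differences Δ_i = 7/2, 5/2, -2, the continuity of s' gives the tridiagonal system
  2·M_0 + 8·M_1 + 2·M_2 = 6(Δ_1 - Δ_0) = -6
  2·M_1 + 8·M_2 + 2·M_3 = 6(Δ_2 - Δ_1) = -27
Natural end conditions: M_0 = M_3 = 0.
Solving: M_0 = 0, M_1 = 1/10, M_2 = -17/5, M_3 = 0.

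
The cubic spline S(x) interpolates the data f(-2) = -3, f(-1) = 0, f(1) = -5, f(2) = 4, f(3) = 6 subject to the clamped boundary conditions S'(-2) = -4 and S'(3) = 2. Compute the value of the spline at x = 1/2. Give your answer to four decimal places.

-5.4836

Put M_i = S'' at the i-th knot. Here h = (1, 2, 1, 1) and Δ = (3, -5/2, 9, 2), so the interior equations h_(i-1)·M_(i-1) + 2(h_(i-1)+h_i)·M_i + h_i·M_(i+1) = 6(Δ_i − Δ_(i-1)) read
  1·M_0 + 6·M_1 + 2·M_2 = 6(Δ_1 - Δ_0) = -33
  2·M_1 + 6·M_2 + 1·M_3 = 6(Δ_2 - Δ_1) = 69
  1·M_2 + 4·M_3 + 1·M_4 = 6(Δ_3 - Δ_2) = -42
Clamped end conditions give two more equations: 2h_0·M_0 + h_0·M_1 = 6(Δ_0 - S'(-2)) = 42 and h_3·M_3 + 2h_3·M_4 = 6(S'(3) - Δ_3) = 0.
Solving the tridiagonal system: M_0 = 1893/64, M_1 = -549/32, M_2 = 2583/128, M_3 = -1137/64, M_4 = 1137/128.
On [-1, 1], S(x) = 0 + 283/128·(x + 1) - 549/64·(x + 1)² + 1593/512·(x + 1)³.
With (x + 1) = 3/2: S(1/2) = -22461/4096.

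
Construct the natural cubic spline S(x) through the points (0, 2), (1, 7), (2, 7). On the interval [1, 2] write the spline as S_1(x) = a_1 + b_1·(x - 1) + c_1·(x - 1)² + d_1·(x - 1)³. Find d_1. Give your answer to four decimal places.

1.2500

Put M_i = S'' at the i-th knot. Here h = (1, 1) and Δ = (5, 0), so the interior equations h_(i-1)·M_(i-1) + 2(h_(i-1)+h_i)·M_i + h_i·M_(i+1) = 6(Δ_i − Δ_(i-1)) read
  1·M_0 + 4·M_1 + 1·M_2 = 6(Δ_1 - Δ_0) = -30
Natural end conditions: M_0 = M_2 = 0.
Solving the tridiagonal system: M_0 = 0, M_1 = -15/2, M_2 = 0.
On [1, 2], with S_1(x) = a_1 + b_1·(x - 1) + c_1·(x - 1)² + d_1·(x - 1)³: c_1 = M_1/2 = -15/4, d_1 = (M_2 - M_1)/(6h_1) = 5/4, b_1 = Δ_1 - h_1(2M_1 + M_2)/6 = 5/2.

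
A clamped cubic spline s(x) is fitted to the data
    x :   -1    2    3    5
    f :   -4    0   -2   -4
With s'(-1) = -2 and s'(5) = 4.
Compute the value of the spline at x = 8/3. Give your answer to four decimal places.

Put m_i = s'' at the i-th knot. Here h = (3, 1, 2) and Δ = (4/3, -2, -1), so the interior equations h_(i-1)·m_(i-1) + 2(h_(i-1)+h_i)·m_i + h_i·m_(i+1) = 6(Δ_i − Δ_(i-1)) read
  3·m_0 + 8·m_1 + 1·m_2 = 6(Δ_1 - Δ_0) = -20
  1·m_1 + 6·m_2 + 2·m_3 = 6(Δ_2 - Δ_1) = 6
Clamped end conditions give two more equations: 2h_0·m_0 + h_0·m_1 = 6(Δ_0 - s'(-1)) = 20 and h_2·m_2 + 2h_2·m_3 = 6(s'(5) - Δ_2) = 30.
Solving the tridiagonal system: m_0 = 39/7, m_1 = -94/21, m_2 = -19/21, m_3 = 167/21.
On [2, 3], s(x) = 0 - 5/14·(x - 2) - 47/21·(x - 2)² + 25/42·(x - 2)³.
With (x - 2) = 2/3: s(8/3) = -599/567.

-1.0564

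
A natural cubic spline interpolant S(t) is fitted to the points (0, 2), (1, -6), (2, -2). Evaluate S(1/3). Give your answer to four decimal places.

With M_i denoting the second derivative at x_i, h_i = 1, 1, and Δ_i = (y_(i+1) − y_i)/h_i = -8, 4:
  1·M_0 + 4·M_1 + 1·M_2 = 6(Δ_1 - Δ_0) = 72
Natural end conditions: M_0 = M_2 = 0.
Forward elimination and back-substitution give M_0 = 0, M_1 = 18, M_2 = 0.
On [0, 1], S(t) = 2 - 11·t + 0·t² + 3·t³.
With t = 1/3: S(1/3) = -14/9.

-1.5556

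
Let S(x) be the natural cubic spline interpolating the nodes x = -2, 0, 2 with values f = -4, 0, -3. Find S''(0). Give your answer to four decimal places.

Let M_i = S''(x_i). Step sizes h_i = 2, 2; slopes of the chords Δ_i = (y_(i+1) - y_i)/h_i = 2, -3/2.
  2·M_0 + 8·M_1 + 2·M_2 = 6(Δ_1 - Δ_0) = -21
Natural end conditions: M_0 = M_2 = 0.
Solving the tridiagonal system: M_0 = 0, M_1 = -21/8, M_2 = 0.

-2.6250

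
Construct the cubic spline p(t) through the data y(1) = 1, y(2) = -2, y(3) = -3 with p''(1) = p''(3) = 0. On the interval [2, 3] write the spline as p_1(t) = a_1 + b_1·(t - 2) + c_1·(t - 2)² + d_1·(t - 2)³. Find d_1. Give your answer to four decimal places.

-0.5000

Write m_i for p''(x_i). With h_i = 1, 1 and divided differences Δ_i = -3, -1, the continuity of p' gives the tridiagonal system
  1·m_0 + 4·m_1 + 1·m_2 = 6(Δ_1 - Δ_0) = 12
Natural end conditions: m_0 = m_2 = 0.
Solving the tridiagonal system: m_0 = 0, m_1 = 3, m_2 = 0.
On [2, 3], with p_1(t) = a_1 + b_1·(t - 2) + c_1·(t - 2)² + d_1·(t - 2)³: c_1 = m_1/2 = 3/2, d_1 = (m_2 - m_1)/(6h_1) = -1/2, b_1 = Δ_1 - h_1(2m_1 + m_2)/6 = -2.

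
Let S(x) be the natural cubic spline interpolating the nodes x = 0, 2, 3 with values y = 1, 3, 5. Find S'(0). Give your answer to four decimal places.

0.6667

With m_i denoting the second derivative at x_i, h_i = 2, 1, and Δ_i = (y_(i+1) − y_i)/h_i = 1, 2:
  2·m_0 + 6·m_1 + 1·m_2 = 6(Δ_1 - Δ_0) = 6
Natural end conditions: m_0 = m_2 = 0.
Solving: m_0 = 0, m_1 = 1, m_2 = 0.
On [0, 2], S'(x) = b_0 + 2c_0·x + 3d_0·x² with b_0 = Δ_0 - h_0(2m_0 + m_1)/6 = 2/3, c_0 = m_0/2 = 0, d_0 = (m_1 - m_0)/(6h_0) = 1/12. So S'(0) = 2/3.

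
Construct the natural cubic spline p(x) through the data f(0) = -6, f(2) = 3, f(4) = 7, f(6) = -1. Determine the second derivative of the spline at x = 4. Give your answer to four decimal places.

-4.3000

Let σ_i = p''(x_i). Step sizes h_i = 2, 2, 2; slopes of the chords Δ_i = (y_(i+1) - y_i)/h_i = 9/2, 2, -4.
  2·σ_0 + 8·σ_1 + 2·σ_2 = 6(Δ_1 - Δ_0) = -15
  2·σ_1 + 8·σ_2 + 2·σ_3 = 6(Δ_2 - Δ_1) = -36
Natural end conditions: σ_0 = σ_3 = 0.
Solving the tridiagonal system: σ_0 = 0, σ_1 = -4/5, σ_2 = -43/10, σ_3 = 0.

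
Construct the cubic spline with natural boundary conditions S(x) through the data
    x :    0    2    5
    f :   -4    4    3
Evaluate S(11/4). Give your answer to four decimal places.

Write M_i for S''(x_i). With h_i = 2, 3 and divided differences Δ_i = 4, -1/3, the continuity of S' gives the tridiagonal system
  2·M_0 + 10·M_1 + 3·M_2 = 6(Δ_1 - Δ_0) = -26
Natural end conditions: M_0 = M_2 = 0.
Solving the tridiagonal system: M_0 = 0, M_1 = -13/5, M_2 = 0.
On [2, 5], S(x) = 4 + 34/15·(x - 2) - 13/10·(x - 2)² + 13/90·(x - 2)³.
With (x - 2) = 3/4: S(11/4) = 3219/640.

5.0297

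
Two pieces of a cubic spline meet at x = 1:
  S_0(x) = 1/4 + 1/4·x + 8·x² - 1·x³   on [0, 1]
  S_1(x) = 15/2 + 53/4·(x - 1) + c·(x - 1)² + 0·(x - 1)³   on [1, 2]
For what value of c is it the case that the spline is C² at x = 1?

S_0''(x) = 16 - 6·x, so S_0''(1) = 10. On the right, S_1''(1) = 2c, so c = 5.

5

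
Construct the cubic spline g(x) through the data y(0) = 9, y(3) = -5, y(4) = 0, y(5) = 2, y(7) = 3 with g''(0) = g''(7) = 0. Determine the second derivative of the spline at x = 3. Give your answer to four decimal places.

Let M_i = g''(x_i). Step sizes h_i = 3, 1, 1, 2; slopes of the chords Δ_i = (y_(i+1) - y_i)/h_i = -14/3, 5, 2, 1/2.
  3·M_0 + 8·M_1 + 1·M_2 = 6(Δ_1 - Δ_0) = 58
  1·M_1 + 4·M_2 + 1·M_3 = 6(Δ_2 - Δ_1) = -18
  1·M_2 + 6·M_3 + 2·M_4 = 6(Δ_3 - Δ_2) = -9
Natural end conditions: M_0 = M_4 = 0.
Solving the tridiagonal system: M_0 = 0, M_1 = 1433/178, M_2 = -570/89, M_3 = -77/178, M_4 = 0.

8.0506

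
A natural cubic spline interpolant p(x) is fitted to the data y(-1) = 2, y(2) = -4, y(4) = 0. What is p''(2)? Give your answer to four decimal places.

2.4000

Write σ_i for p''(x_i). With h_i = 3, 2 and divided differences Δ_i = -2, 2, the continuity of p' gives the tridiagonal system
  3·σ_0 + 10·σ_1 + 2·σ_2 = 6(Δ_1 - Δ_0) = 24
Natural end conditions: σ_0 = σ_2 = 0.
Solving the tridiagonal system: σ_0 = 0, σ_1 = 12/5, σ_2 = 0.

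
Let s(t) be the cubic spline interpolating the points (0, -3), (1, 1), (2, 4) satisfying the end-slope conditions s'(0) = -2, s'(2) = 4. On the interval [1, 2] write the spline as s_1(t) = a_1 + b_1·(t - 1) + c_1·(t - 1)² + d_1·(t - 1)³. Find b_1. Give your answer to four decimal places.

4.7500

Let M_i = s''(x_i). Step sizes h_i = 1, 1; slopes of the chords Δ_i = (y_(i+1) - y_i)/h_i = 4, 3.
  1·M_0 + 4·M_1 + 1·M_2 = 6(Δ_1 - Δ_0) = -6
Clamped end conditions give two more equations: 2h_0·M_0 + h_0·M_1 = 6(Δ_0 - s'(0)) = 36 and h_1·M_1 + 2h_1·M_2 = 6(s'(2) - Δ_1) = 6.
Forward elimination and back-substitution give M_0 = 45/2, M_1 = -9, M_2 = 15/2.
On [1, 2], with s_1(t) = a_1 + b_1·(t - 1) + c_1·(t - 1)² + d_1·(t - 1)³: c_1 = M_1/2 = -9/2, d_1 = (M_2 - M_1)/(6h_1) = 11/4, b_1 = Δ_1 - h_1(2M_1 + M_2)/6 = 19/4.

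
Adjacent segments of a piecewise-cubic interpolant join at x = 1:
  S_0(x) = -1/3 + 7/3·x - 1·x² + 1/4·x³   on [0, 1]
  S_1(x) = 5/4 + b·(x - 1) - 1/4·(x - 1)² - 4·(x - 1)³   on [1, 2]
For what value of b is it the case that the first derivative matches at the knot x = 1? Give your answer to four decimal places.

S_0'(x) = 7/3 - 2·x + 3/4·x², so S_0'(1) = 13/12. On the right, S_1'(1) = b, so b = 13/12.

1.0833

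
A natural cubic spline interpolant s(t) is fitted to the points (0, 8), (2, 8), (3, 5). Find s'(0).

1

Let M_i = s''(x_i). Step sizes h_i = 2, 1; slopes of the chords Δ_i = (y_(i+1) - y_i)/h_i = 0, -3.
  2·M_0 + 6·M_1 + 1·M_2 = 6(Δ_1 - Δ_0) = -18
Natural end conditions: M_0 = M_2 = 0.
Solving the tridiagonal system: M_0 = 0, M_1 = -3, M_2 = 0.
On [0, 2], s'(t) = b_0 + 2c_0·t + 3d_0·t² with b_0 = Δ_0 - h_0(2M_0 + M_1)/6 = 1, c_0 = M_0/2 = 0, d_0 = (M_1 - M_0)/(6h_0) = -1/4. So s'(0) = 1.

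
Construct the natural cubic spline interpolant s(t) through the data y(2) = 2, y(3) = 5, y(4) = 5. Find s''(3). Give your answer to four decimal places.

-4.5000

Write σ_i for s''(x_i). With h_i = 1, 1 and divided differences Δ_i = 3, 0, the continuity of s' gives the tridiagonal system
  1·σ_0 + 4·σ_1 + 1·σ_2 = 6(Δ_1 - Δ_0) = -18
Natural end conditions: σ_0 = σ_2 = 0.
Solving: σ_0 = 0, σ_1 = -9/2, σ_2 = 0.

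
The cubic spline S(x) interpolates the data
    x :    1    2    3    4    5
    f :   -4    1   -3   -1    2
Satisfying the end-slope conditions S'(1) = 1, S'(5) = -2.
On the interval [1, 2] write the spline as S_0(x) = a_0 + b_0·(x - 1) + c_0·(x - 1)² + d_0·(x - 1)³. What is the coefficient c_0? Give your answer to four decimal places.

Put M_i = S'' at the i-th knot. Here h = (1, 1, 1, 1) and Δ = (5, -4, 2, 3), so the interior equations h_(i-1)·M_(i-1) + 2(h_(i-1)+h_i)·M_i + h_i·M_(i+1) = 6(Δ_i − Δ_(i-1)) read
  1·M_0 + 4·M_1 + 1·M_2 = 6(Δ_1 - Δ_0) = -54
  1·M_1 + 4·M_2 + 1·M_3 = 6(Δ_2 - Δ_1) = 36
  1·M_2 + 4·M_3 + 1·M_4 = 6(Δ_3 - Δ_2) = 6
Clamped end conditions give two more equations: 2h_0·M_0 + h_0·M_1 = 6(Δ_0 - S'(1)) = 24 and h_3·M_3 + 2h_3·M_4 = 6(S'(5) - Δ_3) = -30.
Hence M_0 = 657/28, M_1 = -321/14, M_2 = 57/4, M_3 = 27/14, M_4 = -447/28.
On [1, 2], with S_0(x) = a_0 + b_0·(x - 1) + c_0·(x - 1)² + d_0·(x - 1)³: c_0 = M_0/2 = 657/56, d_0 = (M_1 - M_0)/(6h_0) = -433/56, b_0 = Δ_0 - h_0(2M_0 + M_1)/6 = 1.

11.7321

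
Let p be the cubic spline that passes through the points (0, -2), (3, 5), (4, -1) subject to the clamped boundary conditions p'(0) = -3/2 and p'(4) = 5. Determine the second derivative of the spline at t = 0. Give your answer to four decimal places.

Write m_i for p''(x_i). With h_i = 3, 1 and divided differences Δ_i = 7/3, -6, the continuity of p' gives the tridiagonal system
  3·m_0 + 8·m_1 + 1·m_2 = 6(Δ_1 - Δ_0) = -50
Clamped end conditions give two more equations: 2h_0·m_0 + h_0·m_1 = 6(Δ_0 - p'(0)) = 23 and h_1·m_1 + 2h_1·m_2 = 6(p'(4) - Δ_1) = 66.
Solving the tridiagonal system: m_0 = 281/24, m_1 = -63/4, m_2 = 327/8.

11.7083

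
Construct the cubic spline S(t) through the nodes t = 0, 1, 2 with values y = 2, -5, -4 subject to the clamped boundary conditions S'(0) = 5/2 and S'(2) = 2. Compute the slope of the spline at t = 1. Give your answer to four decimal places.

Put σ_i = S'' at the i-th knot. Here h = (1, 1) and Δ = (-7, 1), so the interior equations h_(i-1)·σ_(i-1) + 2(h_(i-1)+h_i)·σ_i + h_i·σ_(i+1) = 6(Δ_i − Δ_(i-1)) read
  1·σ_0 + 4·σ_1 + 1·σ_2 = 6(Δ_1 - Δ_0) = 48
Clamped end conditions give two more equations: 2h_0·σ_0 + h_0·σ_1 = 6(Δ_0 - S'(0)) = -57 and h_1·σ_1 + 2h_1·σ_2 = 6(S'(2) - Δ_1) = 6.
Forward elimination and back-substitution give σ_0 = -163/4, σ_1 = 49/2, σ_2 = -37/4.
On [1, 2], S'(t) = b_1 + 2c_1·(t - 1) + 3d_1·(t - 1)² with b_1 = Δ_1 - h_1(2σ_1 + σ_2)/6 = -45/8, c_1 = σ_1/2 = 49/4, d_1 = (σ_2 - σ_1)/(6h_1) = -45/8. So S'(1) = -45/8.

-5.6250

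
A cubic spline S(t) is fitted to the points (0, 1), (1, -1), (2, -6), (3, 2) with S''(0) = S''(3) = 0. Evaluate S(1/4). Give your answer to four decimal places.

Let M_i = S''(x_i). Step sizes h_i = 1, 1, 1; slopes of the chords Δ_i = (y_(i+1) - y_i)/h_i = -2, -5, 8.
  1·M_0 + 4·M_1 + 1·M_2 = 6(Δ_1 - Δ_0) = -18
  1·M_1 + 4·M_2 + 1·M_3 = 6(Δ_2 - Δ_1) = 78
Natural end conditions: M_0 = M_3 = 0.
Hence M_0 = 0, M_1 = -10, M_2 = 22, M_3 = 0.
On [0, 1], S(t) = 1 - 1/3·t + 0·t² - 5/3·t³.
With t = 1/4: S(1/4) = 57/64.

0.8906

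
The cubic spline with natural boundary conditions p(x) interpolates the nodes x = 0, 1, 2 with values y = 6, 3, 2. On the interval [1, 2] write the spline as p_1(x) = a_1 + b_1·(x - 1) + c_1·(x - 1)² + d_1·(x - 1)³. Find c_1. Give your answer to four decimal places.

Put σ_i = p'' at the i-th knot. Here h = (1, 1) and Δ = (-3, -1), so the interior equations h_(i-1)·σ_(i-1) + 2(h_(i-1)+h_i)·σ_i + h_i·σ_(i+1) = 6(Δ_i − Δ_(i-1)) read
  1·σ_0 + 4·σ_1 + 1·σ_2 = 6(Δ_1 - Δ_0) = 12
Natural end conditions: σ_0 = σ_2 = 0.
Solving: σ_0 = 0, σ_1 = 3, σ_2 = 0.
On [1, 2], with p_1(x) = a_1 + b_1·(x - 1) + c_1·(x - 1)² + d_1·(x - 1)³: c_1 = σ_1/2 = 3/2, d_1 = (σ_2 - σ_1)/(6h_1) = -1/2, b_1 = Δ_1 - h_1(2σ_1 + σ_2)/6 = -2.

1.5000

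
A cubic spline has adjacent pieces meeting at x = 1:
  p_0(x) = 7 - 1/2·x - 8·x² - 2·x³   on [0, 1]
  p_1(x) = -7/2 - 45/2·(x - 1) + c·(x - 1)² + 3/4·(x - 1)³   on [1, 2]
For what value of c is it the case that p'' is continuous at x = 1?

p_0''(x) = -16 - 12·x, so p_0''(1) = -28. On the right, p_1''(1) = 2c, so c = -14.

-14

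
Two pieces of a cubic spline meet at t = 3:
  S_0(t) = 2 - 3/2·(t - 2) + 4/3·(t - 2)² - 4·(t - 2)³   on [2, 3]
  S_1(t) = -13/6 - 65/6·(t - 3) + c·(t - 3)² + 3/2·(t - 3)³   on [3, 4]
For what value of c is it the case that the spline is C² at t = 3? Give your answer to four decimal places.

S_0''(t) = 8/3 - 24·(t - 2), so S_0''(3) = -64/3. On the right, S_1''(3) = 2c, so c = -32/3.

-10.6667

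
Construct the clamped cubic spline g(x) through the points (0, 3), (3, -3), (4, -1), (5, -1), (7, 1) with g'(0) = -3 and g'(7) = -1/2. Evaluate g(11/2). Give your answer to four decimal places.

-0.5774

Let M_i = g''(x_i). Step sizes h_i = 3, 1, 1, 2; slopes of the chords Δ_i = (y_(i+1) - y_i)/h_i = -2, 2, 0, 1.
  3·M_0 + 8·M_1 + 1·M_2 = 6(Δ_1 - Δ_0) = 24
  1·M_1 + 4·M_2 + 1·M_3 = 6(Δ_2 - Δ_1) = -12
  1·M_2 + 6·M_3 + 2·M_4 = 6(Δ_3 - Δ_2) = 6
Clamped end conditions give two more equations: 2h_0·M_0 + h_0·M_1 = 6(Δ_0 - g'(0)) = 6 and h_3·M_3 + 2h_3·M_4 = 6(g'(7) - Δ_3) = -9.
Forward elimination and back-substitution give M_0 = -155/158, M_1 = 313/79, M_2 = -751/158, M_3 = 241/79, M_4 = -1193/316.
On [5, 7], g(x) = -1 + 71/316·(x - 5) + 241/158·(x - 5)² - 719/1264·(x - 5)³.
With (x - 5) = 1/2: g(11/2) = -5839/10112.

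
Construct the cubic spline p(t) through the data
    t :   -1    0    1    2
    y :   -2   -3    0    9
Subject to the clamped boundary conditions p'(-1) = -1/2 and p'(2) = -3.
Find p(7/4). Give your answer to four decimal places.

Put σ_i = p'' at the i-th knot. Here h = (1, 1, 1) and Δ = (-1, 3, 9), so the interior equations h_(i-1)·σ_(i-1) + 2(h_(i-1)+h_i)·σ_i + h_i·σ_(i+1) = 6(Δ_i − Δ_(i-1)) read
  1·σ_0 + 4·σ_1 + 1·σ_2 = 6(Δ_1 - Δ_0) = 24
  1·σ_1 + 4·σ_2 + 1·σ_3 = 6(Δ_2 - Δ_1) = 36
Clamped end conditions give two more equations: 2h_0·σ_0 + h_0·σ_1 = 6(Δ_0 - p'(-1)) = -3 and h_2·σ_2 + 2h_2·σ_3 = 6(p'(2) - Δ_2) = -72.
Solving the tridiagonal system: σ_0 = -34/15, σ_1 = 23/15, σ_2 = 302/15, σ_3 = -691/15.
On [1, 2], p(t) = 0 + 299/30·(t - 1) + 151/15·(t - 1)² - 331/30·(t - 1)³.
With (t - 1) = 3/4: p(7/4) = 5429/640.

8.4828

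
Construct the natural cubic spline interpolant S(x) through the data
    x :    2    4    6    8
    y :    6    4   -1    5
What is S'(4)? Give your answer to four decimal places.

-2.5333

Write σ_i for S''(x_i). With h_i = 2, 2, 2 and divided differences Δ_i = -1, -5/2, 3, the continuity of S' gives the tridiagonal system
  2·σ_0 + 8·σ_1 + 2·σ_2 = 6(Δ_1 - Δ_0) = -9
  2·σ_1 + 8·σ_2 + 2·σ_3 = 6(Δ_2 - Δ_1) = 33
Natural end conditions: σ_0 = σ_3 = 0.
Forward elimination and back-substitution give σ_0 = 0, σ_1 = -23/10, σ_2 = 47/10, σ_3 = 0.
On [4, 6], S'(x) = b_1 + 2c_1·(x - 4) + 3d_1·(x - 4)² with b_1 = Δ_1 - h_1(2σ_1 + σ_2)/6 = -38/15, c_1 = σ_1/2 = -23/20, d_1 = (σ_2 - σ_1)/(6h_1) = 7/12. So S'(4) = -38/15.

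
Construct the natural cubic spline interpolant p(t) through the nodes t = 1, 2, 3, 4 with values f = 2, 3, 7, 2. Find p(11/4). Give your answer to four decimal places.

Write m_i for p''(x_i). With h_i = 1, 1, 1 and divided differences Δ_i = 1, 4, -5, the continuity of p' gives the tridiagonal system
  1·m_0 + 4·m_1 + 1·m_2 = 6(Δ_1 - Δ_0) = 18
  1·m_1 + 4·m_2 + 1·m_3 = 6(Δ_2 - Δ_1) = -54
Natural end conditions: m_0 = m_3 = 0.
Solving the tridiagonal system: m_0 = 0, m_1 = 42/5, m_2 = -78/5, m_3 = 0.
On [2, 3], p(t) = 3 + 19/5·(t - 2) + 21/5·(t - 2)² - 4·(t - 2)³.
With (t - 2) = 3/4: p(11/4) = 261/40.

6.5250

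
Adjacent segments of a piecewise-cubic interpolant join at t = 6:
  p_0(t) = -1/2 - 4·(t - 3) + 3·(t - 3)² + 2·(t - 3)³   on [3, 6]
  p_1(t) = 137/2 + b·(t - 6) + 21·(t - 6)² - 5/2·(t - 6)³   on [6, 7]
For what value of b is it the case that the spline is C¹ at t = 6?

p_0'(t) = -4 + 6·(t - 3) + 6·(t - 3)², so p_0'(6) = 68. On the right, p_1'(6) = b, so b = 68.

68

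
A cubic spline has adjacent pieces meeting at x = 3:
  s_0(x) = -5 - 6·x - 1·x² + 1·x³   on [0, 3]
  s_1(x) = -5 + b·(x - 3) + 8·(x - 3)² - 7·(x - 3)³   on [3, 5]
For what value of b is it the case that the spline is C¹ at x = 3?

15

s_0'(x) = -6 - 2·x + 3·x², so s_0'(3) = 15. On the right, s_1'(3) = b, so b = 15.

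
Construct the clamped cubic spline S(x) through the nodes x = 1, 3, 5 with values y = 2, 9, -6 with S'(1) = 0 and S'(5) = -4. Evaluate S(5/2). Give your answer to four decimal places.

With M_i denoting the second derivative at x_i, h_i = 2, 2, and Δ_i = (y_(i+1) − y_i)/h_i = 7/2, -15/2:
  2·M_0 + 8·M_1 + 2·M_2 = 6(Δ_1 - Δ_0) = -66
Clamped end conditions give two more equations: 2h_0·M_0 + h_0·M_1 = 6(Δ_0 - S'(1)) = 21 and h_1·M_1 + 2h_1·M_2 = 6(S'(5) - Δ_1) = 21.
Hence M_0 = 25/2, M_1 = -29/2, M_2 = 25/2.
On [1, 3], S(x) = 2 + 0·(x - 1) + 25/4·(x - 1)² - 9/4·(x - 1)³.
With (x - 1) = 3/2: S(5/2) = 271/32.

8.4688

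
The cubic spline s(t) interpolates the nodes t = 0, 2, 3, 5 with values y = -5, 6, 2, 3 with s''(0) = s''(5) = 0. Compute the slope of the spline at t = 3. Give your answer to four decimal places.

-3.6714

Let M_i = s''(x_i). Step sizes h_i = 2, 1, 2; slopes of the chords Δ_i = (y_(i+1) - y_i)/h_i = 11/2, -4, 1/2.
  2·M_0 + 6·M_1 + 1·M_2 = 6(Δ_1 - Δ_0) = -57
  1·M_1 + 6·M_2 + 2·M_3 = 6(Δ_2 - Δ_1) = 27
Natural end conditions: M_0 = M_3 = 0.
Forward elimination and back-substitution give M_0 = 0, M_1 = -369/35, M_2 = 219/35, M_3 = 0.
On [3, 5], s'(t) = b_2 + 2c_2·(t - 3) + 3d_2·(t - 3)² with b_2 = Δ_2 - h_2(2M_2 + M_3)/6 = -257/70, c_2 = M_2/2 = 219/70, d_2 = (M_3 - M_2)/(6h_2) = -73/140. So s'(3) = -257/70.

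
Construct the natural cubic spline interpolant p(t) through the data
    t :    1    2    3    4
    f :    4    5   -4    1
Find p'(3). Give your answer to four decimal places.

Let σ_i = p''(x_i). Step sizes h_i = 1, 1, 1; slopes of the chords Δ_i = (y_(i+1) - y_i)/h_i = 1, -9, 5.
  1·σ_0 + 4·σ_1 + 1·σ_2 = 6(Δ_1 - Δ_0) = -60
  1·σ_1 + 4·σ_2 + 1·σ_3 = 6(Δ_2 - Δ_1) = 84
Natural end conditions: σ_0 = σ_3 = 0.
Solving the tridiagonal system: σ_0 = 0, σ_1 = -108/5, σ_2 = 132/5, σ_3 = 0.
On [3, 4], p'(t) = b_2 + 2c_2·(t - 3) + 3d_2·(t - 3)² with b_2 = Δ_2 - h_2(2σ_2 + σ_3)/6 = -19/5, c_2 = σ_2/2 = 66/5, d_2 = (σ_3 - σ_2)/(6h_2) = -22/5. So p'(3) = -19/5.

-3.8000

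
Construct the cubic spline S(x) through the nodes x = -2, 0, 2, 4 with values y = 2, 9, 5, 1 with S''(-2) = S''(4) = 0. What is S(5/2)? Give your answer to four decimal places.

3.7594

Put m_i = S'' at the i-th knot. Here h = (2, 2, 2) and Δ = (7/2, -2, -2), so the interior equations h_(i-1)·m_(i-1) + 2(h_(i-1)+h_i)·m_i + h_i·m_(i+1) = 6(Δ_i − Δ_(i-1)) read
  2·m_0 + 8·m_1 + 2·m_2 = 6(Δ_1 - Δ_0) = -33
  2·m_1 + 8·m_2 + 2·m_3 = 6(Δ_2 - Δ_1) = 0
Natural end conditions: m_0 = m_3 = 0.
Solving: m_0 = 0, m_1 = -22/5, m_2 = 11/10, m_3 = 0.
On [2, 4], S(x) = 5 - 41/15·(x - 2) + 11/20·(x - 2)² - 11/120·(x - 2)³.
With (x - 2) = 1/2: S(5/2) = 1203/320.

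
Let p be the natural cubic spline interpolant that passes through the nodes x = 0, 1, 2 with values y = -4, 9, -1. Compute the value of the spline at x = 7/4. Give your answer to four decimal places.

Write M_i for p''(x_i). With h_i = 1, 1 and divided differences Δ_i = 13, -10, the continuity of p' gives the tridiagonal system
  1·M_0 + 4·M_1 + 1·M_2 = 6(Δ_1 - Δ_0) = -138
Natural end conditions: M_0 = M_2 = 0.
Forward elimination and back-substitution give M_0 = 0, M_1 = -69/2, M_2 = 0.
On [1, 2], p(x) = 9 + 3/2·(x - 1) - 69/4·(x - 1)² + 23/4·(x - 1)³.
With (x - 1) = 3/4: p(7/4) = 729/256.

2.8477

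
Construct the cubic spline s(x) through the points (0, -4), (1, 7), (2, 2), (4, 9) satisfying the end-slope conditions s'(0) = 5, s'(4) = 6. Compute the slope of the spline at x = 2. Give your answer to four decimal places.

-5.8182

Let M_i = s''(x_i). Step sizes h_i = 1, 1, 2; slopes of the chords Δ_i = (y_(i+1) - y_i)/h_i = 11, -5, 7/2.
  1·M_0 + 4·M_1 + 1·M_2 = 6(Δ_1 - Δ_0) = -96
  1·M_1 + 6·M_2 + 2·M_3 = 6(Δ_2 - Δ_1) = 51
Clamped end conditions give two more equations: 2h_0·M_0 + h_0·M_1 = 6(Δ_0 - s'(0)) = 36 and h_2·M_2 + 2h_2·M_3 = 6(s'(4) - Δ_2) = 15.
Forward elimination and back-substitution give M_0 = 805/22, M_1 = -409/11, M_2 = 355/22, M_3 = -95/22.
On [2, 4], s'(x) = b_2 + 2c_2·(x - 2) + 3d_2·(x - 2)² with b_2 = Δ_2 - h_2(2M_2 + M_3)/6 = -64/11, c_2 = M_2/2 = 355/44, d_2 = (M_3 - M_2)/(6h_2) = -75/44. So s'(2) = -64/11.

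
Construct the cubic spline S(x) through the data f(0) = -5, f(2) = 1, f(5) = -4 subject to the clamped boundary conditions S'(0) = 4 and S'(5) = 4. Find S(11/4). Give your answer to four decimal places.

Write σ_i for S''(x_i). With h_i = 2, 3 and divided differences Δ_i = 3, -5/3, the continuity of S' gives the tridiagonal system
  2·σ_0 + 10·σ_1 + 3·σ_2 = 6(Δ_1 - Δ_0) = -28
Clamped end conditions give two more equations: 2h_0·σ_0 + h_0·σ_1 = 6(Δ_0 - S'(0)) = -6 and h_1·σ_1 + 2h_1·σ_2 = 6(S'(5) - Δ_1) = 34.
Solving the tridiagonal system: σ_0 = 13/10, σ_1 = -28/5, σ_2 = 127/15.
On [2, 5], S(x) = 1 - 3/10·(x - 2) - 14/5·(x - 2)² + 211/270·(x - 2)³.
With (x - 2) = 3/4: S(11/4) = -301/640.

-0.4703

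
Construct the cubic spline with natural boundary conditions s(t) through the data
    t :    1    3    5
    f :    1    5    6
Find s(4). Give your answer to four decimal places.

With M_i denoting the second derivative at x_i, h_i = 2, 2, and Δ_i = (y_(i+1) − y_i)/h_i = 2, 1/2:
  2·M_0 + 8·M_1 + 2·M_2 = 6(Δ_1 - Δ_0) = -9
Natural end conditions: M_0 = M_2 = 0.
Solving: M_0 = 0, M_1 = -9/8, M_2 = 0.
On [3, 5], s(t) = 5 + 5/4·(t - 3) - 9/16·(t - 3)² + 3/32·(t - 3)³.
With (t - 3) = 1: s(4) = 185/32.

5.7813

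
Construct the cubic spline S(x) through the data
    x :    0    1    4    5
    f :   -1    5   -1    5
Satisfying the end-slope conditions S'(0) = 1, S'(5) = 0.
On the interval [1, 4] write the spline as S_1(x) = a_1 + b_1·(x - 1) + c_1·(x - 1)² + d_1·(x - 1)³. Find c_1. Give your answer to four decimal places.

-7.0952

Put m_i = S'' at the i-th knot. Here h = (1, 3, 1) and Δ = (6, -2, 6), so the interior equations h_(i-1)·m_(i-1) + 2(h_(i-1)+h_i)·m_i + h_i·m_(i+1) = 6(Δ_i − Δ_(i-1)) read
  1·m_0 + 8·m_1 + 3·m_2 = 6(Δ_1 - Δ_0) = -48
  3·m_1 + 8·m_2 + 1·m_3 = 6(Δ_2 - Δ_1) = 48
Clamped end conditions give two more equations: 2h_0·m_0 + h_0·m_1 = 6(Δ_0 - S'(0)) = 30 and h_2·m_2 + 2h_2·m_3 = 6(S'(5) - Δ_2) = -36.
Hence m_0 = 464/21, m_1 = -298/21, m_2 = 304/21, m_3 = -530/21.
On [1, 4], with S_1(x) = a_1 + b_1·(x - 1) + c_1·(x - 1)² + d_1·(x - 1)³: c_1 = m_1/2 = -149/21, d_1 = (m_2 - m_1)/(6h_1) = 43/27, b_1 = Δ_1 - h_1(2m_1 + m_2)/6 = 104/21.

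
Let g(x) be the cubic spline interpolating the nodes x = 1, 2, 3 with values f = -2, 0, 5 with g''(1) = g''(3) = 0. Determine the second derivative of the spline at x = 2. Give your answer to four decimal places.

Write M_i for g''(x_i). With h_i = 1, 1 and divided differences Δ_i = 2, 5, the continuity of g' gives the tridiagonal system
  1·M_0 + 4·M_1 + 1·M_2 = 6(Δ_1 - Δ_0) = 18
Natural end conditions: M_0 = M_2 = 0.
Solving: M_0 = 0, M_1 = 9/2, M_2 = 0.

4.5000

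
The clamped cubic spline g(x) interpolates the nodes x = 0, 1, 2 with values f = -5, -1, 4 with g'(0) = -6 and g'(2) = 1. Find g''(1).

-4

Let m_i = g''(x_i). Step sizes h_i = 1, 1; slopes of the chords Δ_i = (y_(i+1) - y_i)/h_i = 4, 5.
  1·m_0 + 4·m_1 + 1·m_2 = 6(Δ_1 - Δ_0) = 6
Clamped end conditions give two more equations: 2h_0·m_0 + h_0·m_1 = 6(Δ_0 - g'(0)) = 60 and h_1·m_1 + 2h_1·m_2 = 6(g'(2) - Δ_1) = -24.
Forward elimination and back-substitution give m_0 = 32, m_1 = -4, m_2 = -10.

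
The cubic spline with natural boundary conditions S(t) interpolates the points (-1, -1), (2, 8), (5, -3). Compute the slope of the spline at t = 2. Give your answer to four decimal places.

-0.3333

Put M_i = S'' at the i-th knot. Here h = (3, 3) and Δ = (3, -11/3), so the interior equations h_(i-1)·M_(i-1) + 2(h_(i-1)+h_i)·M_i + h_i·M_(i+1) = 6(Δ_i − Δ_(i-1)) read
  3·M_0 + 12·M_1 + 3·M_2 = 6(Δ_1 - Δ_0) = -40
Natural end conditions: M_0 = M_2 = 0.
Forward elimination and back-substitution give M_0 = 0, M_1 = -10/3, M_2 = 0.
On [2, 5], S'(t) = b_1 + 2c_1·(t - 2) + 3d_1·(t - 2)² with b_1 = Δ_1 - h_1(2M_1 + M_2)/6 = -1/3, c_1 = M_1/2 = -5/3, d_1 = (M_2 - M_1)/(6h_1) = 5/27. So S'(2) = -1/3.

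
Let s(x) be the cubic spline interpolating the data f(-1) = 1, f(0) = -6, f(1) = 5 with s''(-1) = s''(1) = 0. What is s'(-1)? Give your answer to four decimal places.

-11.5000

Let σ_i = s''(x_i). Step sizes h_i = 1, 1; slopes of the chords Δ_i = (y_(i+1) - y_i)/h_i = -7, 11.
  1·σ_0 + 4·σ_1 + 1·σ_2 = 6(Δ_1 - Δ_0) = 108
Natural end conditions: σ_0 = σ_2 = 0.
Solving: σ_0 = 0, σ_1 = 27, σ_2 = 0.
On [-1, 0], s'(x) = b_0 + 2c_0·(x + 1) + 3d_0·(x + 1)² with b_0 = Δ_0 - h_0(2σ_0 + σ_1)/6 = -23/2, c_0 = σ_0/2 = 0, d_0 = (σ_1 - σ_0)/(6h_0) = 9/2. So s'(-1) = -23/2.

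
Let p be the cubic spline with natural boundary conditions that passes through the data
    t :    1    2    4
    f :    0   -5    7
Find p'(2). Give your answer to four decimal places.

Put m_i = p'' at the i-th knot. Here h = (1, 2) and Δ = (-5, 6), so the interior equations h_(i-1)·m_(i-1) + 2(h_(i-1)+h_i)·m_i + h_i·m_(i+1) = 6(Δ_i − Δ_(i-1)) read
  1·m_0 + 6·m_1 + 2·m_2 = 6(Δ_1 - Δ_0) = 66
Natural end conditions: m_0 = m_2 = 0.
Forward elimination and back-substitution give m_0 = 0, m_1 = 11, m_2 = 0.
On [2, 4], p'(t) = b_1 + 2c_1·(t - 2) + 3d_1·(t - 2)² with b_1 = Δ_1 - h_1(2m_1 + m_2)/6 = -4/3, c_1 = m_1/2 = 11/2, d_1 = (m_2 - m_1)/(6h_1) = -11/12. So p'(2) = -4/3.

-1.3333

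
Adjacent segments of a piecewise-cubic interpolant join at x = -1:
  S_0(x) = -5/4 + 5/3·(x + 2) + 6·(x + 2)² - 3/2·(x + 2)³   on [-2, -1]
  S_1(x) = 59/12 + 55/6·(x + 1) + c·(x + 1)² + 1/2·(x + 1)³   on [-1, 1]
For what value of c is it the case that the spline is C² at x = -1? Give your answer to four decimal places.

S_0''(x) = 12 - 9·(x + 2), so S_0''(-1) = 3. On the right, S_1''(-1) = 2c, so c = 3/2.

1.5000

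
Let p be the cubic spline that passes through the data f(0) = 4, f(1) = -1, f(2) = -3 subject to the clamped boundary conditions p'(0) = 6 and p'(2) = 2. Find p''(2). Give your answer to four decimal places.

5.5000

Let m_i = p''(x_i). Step sizes h_i = 1, 1; slopes of the chords Δ_i = (y_(i+1) - y_i)/h_i = -5, -2.
  1·m_0 + 4·m_1 + 1·m_2 = 6(Δ_1 - Δ_0) = 18
Clamped end conditions give two more equations: 2h_0·m_0 + h_0·m_1 = 6(Δ_0 - p'(0)) = -66 and h_1·m_1 + 2h_1·m_2 = 6(p'(2) - Δ_1) = 24.
Forward elimination and back-substitution give m_0 = -79/2, m_1 = 13, m_2 = 11/2.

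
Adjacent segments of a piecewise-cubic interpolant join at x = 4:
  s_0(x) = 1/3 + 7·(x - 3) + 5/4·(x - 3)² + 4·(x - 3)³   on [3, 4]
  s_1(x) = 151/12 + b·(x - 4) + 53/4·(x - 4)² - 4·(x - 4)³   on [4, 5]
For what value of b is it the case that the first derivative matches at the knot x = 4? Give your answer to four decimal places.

s_0'(x) = 7 + 5/2·(x - 3) + 12·(x - 3)², so s_0'(4) = 43/2. On the right, s_1'(4) = b, so b = 43/2.

21.5000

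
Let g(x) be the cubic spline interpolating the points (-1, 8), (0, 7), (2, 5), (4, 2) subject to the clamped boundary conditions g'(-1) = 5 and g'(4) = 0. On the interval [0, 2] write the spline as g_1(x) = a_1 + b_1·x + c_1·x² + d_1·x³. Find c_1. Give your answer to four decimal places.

Let m_i = g''(x_i). Step sizes h_i = 1, 2, 2; slopes of the chords Δ_i = (y_(i+1) - y_i)/h_i = -1, -1, -3/2.
  1·m_0 + 6·m_1 + 2·m_2 = 6(Δ_1 - Δ_0) = 0
  2·m_1 + 8·m_2 + 2·m_3 = 6(Δ_2 - Δ_1) = -3
Clamped end conditions give two more equations: 2h_0·m_0 + h_0·m_1 = 6(Δ_0 - g'(-1)) = -36 and h_2·m_2 + 2h_2·m_3 = 6(g'(4) - Δ_2) = 9.
Hence m_0 = -461/23, m_1 = 94/23, m_2 = -103/46, m_3 = 155/46.
On [0, 2], with g_1(x) = a_1 + b_1·x + c_1·x² + d_1·x³: c_1 = m_1/2 = 47/23, d_1 = (m_2 - m_1)/(6h_1) = -97/184, b_1 = Δ_1 - h_1(2m_1 + m_2)/6 = -137/46.

2.0435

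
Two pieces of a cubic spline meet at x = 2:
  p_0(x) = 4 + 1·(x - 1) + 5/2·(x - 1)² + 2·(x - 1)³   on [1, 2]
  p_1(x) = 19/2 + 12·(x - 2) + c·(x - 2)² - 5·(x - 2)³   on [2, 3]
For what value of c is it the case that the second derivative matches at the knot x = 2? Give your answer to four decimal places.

8.5000

p_0''(x) = 5 + 12·(x - 1), so p_0''(2) = 17. On the right, p_1''(2) = 2c, so c = 17/2.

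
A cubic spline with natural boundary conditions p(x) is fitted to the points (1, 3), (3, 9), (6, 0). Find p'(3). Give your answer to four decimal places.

Let σ_i = p''(x_i). Step sizes h_i = 2, 3; slopes of the chords Δ_i = (y_(i+1) - y_i)/h_i = 3, -3.
  2·σ_0 + 10·σ_1 + 3·σ_2 = 6(Δ_1 - Δ_0) = -36
Natural end conditions: σ_0 = σ_2 = 0.
Hence σ_0 = 0, σ_1 = -18/5, σ_2 = 0.
On [3, 6], p'(x) = b_1 + 2c_1·(x - 3) + 3d_1·(x - 3)² with b_1 = Δ_1 - h_1(2σ_1 + σ_2)/6 = 3/5, c_1 = σ_1/2 = -9/5, d_1 = (σ_2 - σ_1)/(6h_1) = 1/5. So p'(3) = 3/5.

0.6000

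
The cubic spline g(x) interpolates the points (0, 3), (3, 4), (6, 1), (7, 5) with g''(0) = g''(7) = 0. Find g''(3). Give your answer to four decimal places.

With M_i denoting the second derivative at x_i, h_i = 3, 3, 1, and Δ_i = (y_(i+1) − y_i)/h_i = 1/3, -1, 4:
  3·M_0 + 12·M_1 + 3·M_2 = 6(Δ_1 - Δ_0) = -8
  3·M_1 + 8·M_2 + 1·M_3 = 6(Δ_2 - Δ_1) = 30
Natural end conditions: M_0 = M_3 = 0.
Solving: M_0 = 0, M_1 = -154/87, M_2 = 128/29, M_3 = 0.

-1.7701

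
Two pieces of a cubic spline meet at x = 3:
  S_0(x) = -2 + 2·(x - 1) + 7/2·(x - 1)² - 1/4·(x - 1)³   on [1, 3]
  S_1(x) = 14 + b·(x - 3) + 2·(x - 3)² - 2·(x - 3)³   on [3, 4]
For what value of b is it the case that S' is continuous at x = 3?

S_0'(x) = 2 + 7·(x - 1) - 3/4·(x - 1)², so S_0'(3) = 13. On the right, S_1'(3) = b, so b = 13.

13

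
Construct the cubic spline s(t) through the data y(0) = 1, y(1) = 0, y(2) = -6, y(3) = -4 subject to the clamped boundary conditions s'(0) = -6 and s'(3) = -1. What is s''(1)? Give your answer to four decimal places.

Put σ_i = s'' at the i-th knot. Here h = (1, 1, 1) and Δ = (-1, -6, 2), so the interior equations h_(i-1)·σ_(i-1) + 2(h_(i-1)+h_i)·σ_i + h_i·σ_(i+1) = 6(Δ_i − Δ_(i-1)) read
  1·σ_0 + 4·σ_1 + 1·σ_2 = 6(Δ_1 - Δ_0) = -30
  1·σ_1 + 4·σ_2 + 1·σ_3 = 6(Δ_2 - Δ_1) = 48
Clamped end conditions give two more equations: 2h_0·σ_0 + h_0·σ_1 = 6(Δ_0 - s'(0)) = 30 and h_2·σ_2 + 2h_2·σ_3 = 6(s'(3) - Δ_2) = -18.
Solving the tridiagonal system: σ_0 = 368/15, σ_1 = -286/15, σ_2 = 326/15, σ_3 = -298/15.

-19.0667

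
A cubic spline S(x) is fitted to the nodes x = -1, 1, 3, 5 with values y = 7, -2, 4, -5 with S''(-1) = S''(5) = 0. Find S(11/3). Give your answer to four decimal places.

2.8519

Put M_i = S'' at the i-th knot. Here h = (2, 2, 2) and Δ = (-9/2, 3, -9/2), so the interior equations h_(i-1)·M_(i-1) + 2(h_(i-1)+h_i)·M_i + h_i·M_(i+1) = 6(Δ_i − Δ_(i-1)) read
  2·M_0 + 8·M_1 + 2·M_2 = 6(Δ_1 - Δ_0) = 45
  2·M_1 + 8·M_2 + 2·M_3 = 6(Δ_2 - Δ_1) = -45
Natural end conditions: M_0 = M_3 = 0.
Solving the tridiagonal system: M_0 = 0, M_1 = 15/2, M_2 = -15/2, M_3 = 0.
On [3, 5], S(x) = 4 + 1/2·(x - 3) - 15/4·(x - 3)² + 5/8·(x - 3)³.
With (x - 3) = 2/3: S(11/3) = 77/27.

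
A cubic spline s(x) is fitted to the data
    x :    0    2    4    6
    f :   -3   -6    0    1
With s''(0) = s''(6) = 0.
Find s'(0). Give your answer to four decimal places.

Put m_i = s'' at the i-th knot. Here h = (2, 2, 2) and Δ = (-3/2, 3, 1/2), so the interior equations h_(i-1)·m_(i-1) + 2(h_(i-1)+h_i)·m_i + h_i·m_(i+1) = 6(Δ_i − Δ_(i-1)) read
  2·m_0 + 8·m_1 + 2·m_2 = 6(Δ_1 - Δ_0) = 27
  2·m_1 + 8·m_2 + 2·m_3 = 6(Δ_2 - Δ_1) = -15
Natural end conditions: m_0 = m_3 = 0.
Solving the tridiagonal system: m_0 = 0, m_1 = 41/10, m_2 = -29/10, m_3 = 0.
On [0, 2], s'(x) = b_0 + 2c_0·x + 3d_0·x² with b_0 = Δ_0 - h_0(2m_0 + m_1)/6 = -43/15, c_0 = m_0/2 = 0, d_0 = (m_1 - m_0)/(6h_0) = 41/120. So s'(0) = -43/15.

-2.8667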